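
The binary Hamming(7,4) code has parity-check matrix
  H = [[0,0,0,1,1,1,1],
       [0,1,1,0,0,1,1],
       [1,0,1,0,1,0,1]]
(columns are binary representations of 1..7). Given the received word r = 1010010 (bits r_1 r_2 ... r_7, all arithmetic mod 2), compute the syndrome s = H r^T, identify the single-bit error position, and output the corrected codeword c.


s = (1, 0, 0)^T, error position = 4, corrected codeword c = 1011010

Compute s = H r^T mod 2 one row at a time:
  s_1 = 0 + 0 + 1 + 0 = 1 ≡ 1 (mod 2).
  s_2 = 0 + 1 + 1 + 0 = 2 ≡ 0 (mod 2).
  s_3 = 1 + 1 + 0 + 0 = 2 ≡ 0 (mod 2).
s = (1, 0, 0)^T — this equals column 4 of H (binary 100), so error is at position 4.
Correct: flip bit 4 of r = 1010010 to get c = 1011010.


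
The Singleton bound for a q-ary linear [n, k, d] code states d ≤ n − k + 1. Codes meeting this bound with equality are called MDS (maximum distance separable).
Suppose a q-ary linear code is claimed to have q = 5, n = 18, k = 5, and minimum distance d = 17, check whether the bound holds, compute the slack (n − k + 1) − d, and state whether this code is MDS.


Singleton RHS = n − k + 1 = 14, slack = -3, bound violated (no such code; not MDS).

Singleton bound: d ≤ n − k + 1.
Here n = 18, k = 5, so n − k + 1 = 14.
Given d = 17, check d ≤ 14: NO.
Slack = (n − k + 1) − d = -3.
The slack is negative: d = 17 exceeds n − k + 1 = 14 by 3, so the Singleton bound is violated and no linear [18, 5, 17]_5 code can exist. In particular it is not MDS (MDS requires d = n − k + 1 exactly).
Description: the claimed parameters are [18, 5, 17]_5; such a code would be impossible (violates the Singleton bound).


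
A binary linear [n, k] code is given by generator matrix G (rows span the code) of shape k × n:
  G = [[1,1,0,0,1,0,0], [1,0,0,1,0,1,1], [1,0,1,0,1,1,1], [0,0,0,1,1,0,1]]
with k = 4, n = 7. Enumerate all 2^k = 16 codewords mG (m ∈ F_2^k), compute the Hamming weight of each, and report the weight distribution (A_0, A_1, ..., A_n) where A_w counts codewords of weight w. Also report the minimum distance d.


Weight distribution: A_0 = 1, A_2 = 2, A_3 = 4, A_4 = 5, A_5 = 4. Minimum distance d = 2.

Enumerate all 2^4 = 16 messages m ∈ F_2^4.
For each, compute codeword c = mG in F_2^7, then tally its weight.
  m = 0000 → c = 0000000, weight = 0.
  m = 1000 → c = 1100100, weight = 3.
  m = 0100 → c = 1001011, weight = 4.
  m = 1100 → c = 0101111, weight = 5.
  m = 0010 → c = 1010111, weight = 5.
  m = 1010 → c = 0110011, weight = 4.
  m = 0110 → c = 0011100, weight = 3.
  m = 1110 → c = 1111000, weight = 4.
  m = 0001 → c = 0001101, weight = 3.
  m = 1001 → c = 1101001, weight = 4.
  m = 0101 → c = 1000110, weight = 3.
  m = 1101 → c = 0100010, weight = 2.
  m = 0011 → c = 1011010, weight = 4.
  m = 1011 → c = 0111110, weight = 5.
  m = 0111 → c = 0010001, weight = 2.
  m = 1111 → c = 1110101, weight = 5.
Tally weights:
  weight 0: 1 codewords.
  weight 2: 2 codewords.
  weight 3: 4 codewords.
  weight 4: 5 codewords.
  weight 5: 4 codewords.
Minimum distance d = smallest w > 0 with A_w > 0 = 2.
Sanity: Σ A_w = 16 = 2^4 = 16 ✓.


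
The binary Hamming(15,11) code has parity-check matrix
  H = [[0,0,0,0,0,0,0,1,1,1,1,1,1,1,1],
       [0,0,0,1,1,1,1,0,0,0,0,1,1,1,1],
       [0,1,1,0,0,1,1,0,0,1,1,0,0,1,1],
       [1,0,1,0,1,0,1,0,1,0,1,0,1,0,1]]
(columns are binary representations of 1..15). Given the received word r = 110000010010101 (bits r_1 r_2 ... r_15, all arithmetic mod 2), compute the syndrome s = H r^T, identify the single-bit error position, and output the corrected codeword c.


s = (0, 0, 1, 0)^T, error position = 2, corrected codeword c = 100000010010101

Compute s = H r^T mod 2 one row at a time:
  s_1 = 1 + 0 + 0 + 1 + 0 + 1 + 0 + 1 = 4 ≡ 0 (mod 2).
  s_2 = 0 + 0 + 0 + 0 + 0 + 1 + 0 + 1 = 2 ≡ 0 (mod 2).
  s_3 = 1 + 0 + 0 + 0 + 0 + 1 + 0 + 1 = 3 ≡ 1 (mod 2).
  s_4 = 1 + 0 + 0 + 0 + 0 + 1 + 1 + 1 = 4 ≡ 0 (mod 2).
s = (0, 0, 1, 0)^T — this equals column 2 of H (binary 0010), so error is at position 2.
Correct: flip bit 2 of r = 110000010010101 to get c = 100000010010101.


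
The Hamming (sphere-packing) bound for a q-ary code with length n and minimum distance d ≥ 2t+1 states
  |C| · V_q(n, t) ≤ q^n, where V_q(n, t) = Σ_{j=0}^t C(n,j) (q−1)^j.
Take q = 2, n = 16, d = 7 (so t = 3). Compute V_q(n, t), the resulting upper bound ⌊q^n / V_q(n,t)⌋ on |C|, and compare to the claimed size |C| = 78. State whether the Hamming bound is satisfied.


V_q(n, t) = 697, q^n = 65536, Hamming bound = 94, |C| = 78 ≤ bound (satisfied).

Step 1: Compute V_q(n, t) = Σ_{j=0}^3 C(n, j) (q−1)^j.
  j = 0: C(16,0)·(1)^0 = 1·1 = 1.
  j = 1: C(16,1)·(1)^1 = 16·1 = 16.
  j = 2: C(16,2)·(1)^2 = 120·1 = 120.
  j = 3: C(16,3)·(1)^3 = 560·1 = 560.
  V_q(n, t) = 1 + 16 + 120 + 560 = 697.
Step 2: q^n = 2^16 = 65536.
Step 3: Hamming bound ⌊q^n / V_q(n,t)⌋ = ⌊65536/697⌋ = 94.
Step 4: Compare |C| = 78 to 94: satisfied.
The claimed |C| lies below the Hamming bound.


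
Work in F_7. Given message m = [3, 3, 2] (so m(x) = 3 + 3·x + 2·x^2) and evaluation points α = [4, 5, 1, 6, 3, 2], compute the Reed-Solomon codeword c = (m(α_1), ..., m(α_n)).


c = [5, 5, 1, 2, 2, 3]

Message polynomial: m(x) = 3 + 3·x + 2·x^2 (mod 7).
For each evaluation point α_i, compute m(α_i) mod 7:
  α_1 = 4: Horner steps 2 → 4 → 5, so m(4) = 5.
  α_2 = 5: Horner steps 2 → 6 → 5, so m(5) = 5.
  α_3 = 1: Horner steps 2 → 5 → 1, so m(1) = 1.
  α_4 = 6: Horner steps 2 → 1 → 2, so m(6) = 2.
  α_5 = 3: Horner steps 2 → 2 → 2, so m(3) = 2.
  α_6 = 2: Horner steps 2 → 0 → 3, so m(2) = 3.
Codeword c = [5, 5, 1, 2, 2, 3] ∈ F_7^6.


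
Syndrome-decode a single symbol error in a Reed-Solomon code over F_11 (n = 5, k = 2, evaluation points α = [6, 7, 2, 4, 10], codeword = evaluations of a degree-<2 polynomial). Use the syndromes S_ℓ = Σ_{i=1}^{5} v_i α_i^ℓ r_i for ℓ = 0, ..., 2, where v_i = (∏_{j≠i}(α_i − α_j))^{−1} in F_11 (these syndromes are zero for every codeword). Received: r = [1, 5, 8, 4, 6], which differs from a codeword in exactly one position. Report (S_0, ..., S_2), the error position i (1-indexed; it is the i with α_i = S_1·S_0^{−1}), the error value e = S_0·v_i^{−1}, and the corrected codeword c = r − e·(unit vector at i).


S = (1, 2, 4), error at position 3, error magnitude e = 1, c = [1, 5, 7, 4, 6].

Step 1: column multipliers v_i = (∏_{j≠i}(α_i − α_j))^{−1} mod 11.
  i = 1 (α = 6): (6−7)(6−2)(6−4)(6−10) = (−1)·4·2·(−4) = 32 ≡ 10, so v_1 = 10^{−1} = 10 (mod 11).
  i = 2 (α = 7): (7−6)(7−2)(7−4)(7−10) = 1·5·3·(−3) = −45 ≡ 10, so v_2 = 10^{−1} = 10 (mod 11).
  i = 3 (α = 2): (2−6)(2−7)(2−4)(2−10) = (−4)·(−5)·(−2)·(−8) = 320 ≡ 1, so v_3 = 1^{−1} = 1 (mod 11).
  i = 4 (α = 4): (4−6)(4−7)(4−2)(4−10) = (−2)·(−3)·2·(−6) = −72 ≡ 5, so v_4 = 5^{−1} = 9 (mod 11).
  i = 5 (α = 10): (10−6)(10−7)(10−2)(10−4) = 4·3·8·6 = 576 ≡ 4, so v_5 = 4^{−1} = 3 (mod 11).
  v = [10, 10, 1, 9, 3].
Step 2: syndromes of r = [1, 5, 8, 4, 6] (all sums mod 11).
  S_0 = Σ v_i r_i = 10·1 + 10·5 + 1·8 + 9·4 + 3·6 = 122 ≡ 1.
  S_1 = Σ v_i α_i r_i = 10·6·1 + 10·7·5 + 1·2·8 + 9·4·4 + 3·10·6 = 750 ≡ 2.
  α_i^2 mod 11 = [3, 5, 4, 5, 1].
  S_2 = Σ v_i α_i^2 r_i = 10·3·1 + 10·5·5 + 1·4·8 + 9·5·4 + 3·1·6 = 510 ≡ 4.
  S = (1, 2, 4) ≠ 0, so r is not a codeword (an error is present).
Step 3: locate the error. For a single error e at position i, S_ℓ = v_i·e·α_i^ℓ, so α_err = S_1/S_0.
  S_0^{−1} = 1^{−1} = 1 (mod 11), so α_err = 2·1 = 2 ≡ 2 = α_3. Error position i = 3.
  Consistency check: S_2/S_1 = 4·6 = 24 ≡ 2 = α_err ✓ (single-error assumption holds).
Step 4: error magnitude e = S_0/v_3 = S_0·∏_{j≠3}(α_3 − α_j) = 1·1 = 1 ≡ 1 (mod 11).
Step 5: correct position 3: c_3 = r_3 − e = 8 − 1 ≡ 7 (mod 11). Hence c = [1, 5, 7, 4, 6].
  Check: interpolating c through the α_i gives m(x) = 10 + 4·x (degree < 2) with m(α_i) = c_i for every i, so c is indeed a codeword.


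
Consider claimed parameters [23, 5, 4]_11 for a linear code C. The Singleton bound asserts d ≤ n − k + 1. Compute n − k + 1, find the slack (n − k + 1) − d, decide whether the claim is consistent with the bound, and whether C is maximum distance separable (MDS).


Singleton RHS = n − k + 1 = 19, slack = 15, bound satisfied, not MDS.

Singleton bound: d ≤ n − k + 1.
Here n = 23, k = 5, so n − k + 1 = 19.
Given d = 4, check d ≤ 19: YES.
Slack = (n − k + 1) − d = 15.
The code is NOT MDS (slack = 15 > 0).
Description: the claimed parameters are [23, 5, 4]_11; such a code would be non-MDS.


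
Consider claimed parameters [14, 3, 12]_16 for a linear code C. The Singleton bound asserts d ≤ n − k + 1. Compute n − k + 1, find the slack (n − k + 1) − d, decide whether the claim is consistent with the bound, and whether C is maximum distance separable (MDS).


Singleton RHS = n − k + 1 = 12, slack = 0, bound satisfied, MDS.

Singleton bound: d ≤ n − k + 1.
Here n = 14, k = 3, so n − k + 1 = 12.
Given d = 12, check d ≤ 12: YES.
Slack = (n − k + 1) − d = 0.
The code is MDS (slack = 0).
Description: the claimed parameters are [14, 3, 12]_16; such a code would be MDS (meets Singleton bound).


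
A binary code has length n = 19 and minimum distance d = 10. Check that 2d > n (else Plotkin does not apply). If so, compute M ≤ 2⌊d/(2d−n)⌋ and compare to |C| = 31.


Plotkin bound M ≤ 20; given |C| = 31 > bound (violated).

Check applicability: 2d = 20, n = 19.
2d − n = 1 > 0, so Plotkin applies.
Compute d/(2d−n) = 10/1 ≈ 10.0000.
⌊d/(2d−n)⌋ = 10.
Plotkin bound: M ≤ 2·10 = 20.
Given |C| = 31, check: VIOLATED.
This |C| is above the Plotkin bound, so no binary code with n = 19, d = 10 and 31 codewords exists.


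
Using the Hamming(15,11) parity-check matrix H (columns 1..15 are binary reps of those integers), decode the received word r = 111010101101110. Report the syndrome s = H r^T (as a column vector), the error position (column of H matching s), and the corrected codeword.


s = (1, 1, 1, 0)^T, error position = 14, corrected codeword c = 111010101101100

Compute s = H r^T mod 2 one row at a time:
  s_1 = 0 + 1 + 1 + 0 + 1 + 1 + 1 + 0 = 5 ≡ 1 (mod 2).
  s_2 = 0 + 1 + 0 + 1 + 1 + 1 + 1 + 0 = 5 ≡ 1 (mod 2).
  s_3 = 1 + 1 + 0 + 1 + 1 + 0 + 1 + 0 = 5 ≡ 1 (mod 2).
  s_4 = 1 + 1 + 1 + 1 + 1 + 0 + 1 + 0 = 6 ≡ 0 (mod 2).
s = (1, 1, 1, 0)^T — this equals column 14 of H (binary 1110), so error is at position 14.
Correct: flip bit 14 of r = 111010101101110 to get c = 111010101101100.


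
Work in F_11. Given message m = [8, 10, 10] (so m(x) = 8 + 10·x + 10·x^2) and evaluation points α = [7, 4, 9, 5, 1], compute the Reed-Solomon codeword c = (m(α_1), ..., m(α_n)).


c = [7, 10, 6, 0, 6]

Message polynomial: m(x) = 8 + 10·x + 10·x^2 (mod 11).
For each evaluation point α_i, compute m(α_i) mod 11:
  α_1 = 7: Horner steps 10 → 3 → 7, so m(7) = 7.
  α_2 = 4: Horner steps 10 → 6 → 10, so m(4) = 10.
  α_3 = 9: Horner steps 10 → 1 → 6, so m(9) = 6.
  α_4 = 5: Horner steps 10 → 5 → 0, so m(5) = 0.
  α_5 = 1: Horner steps 10 → 9 → 6, so m(1) = 6.
Codeword c = [7, 10, 6, 0, 6] ∈ F_11^5.


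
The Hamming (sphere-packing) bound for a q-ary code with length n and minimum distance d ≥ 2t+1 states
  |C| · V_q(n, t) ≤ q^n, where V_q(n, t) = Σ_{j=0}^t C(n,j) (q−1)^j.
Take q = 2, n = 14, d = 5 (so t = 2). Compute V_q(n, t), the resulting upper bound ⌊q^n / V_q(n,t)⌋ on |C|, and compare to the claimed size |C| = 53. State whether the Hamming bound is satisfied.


V_q(n, t) = 106, q^n = 16384, Hamming bound = 154, |C| = 53 ≤ bound (satisfied).

Step 1: Compute V_q(n, t) = Σ_{j=0}^2 C(n, j) (q−1)^j.
  j = 0: C(14,0)·(1)^0 = 1·1 = 1.
  j = 1: C(14,1)·(1)^1 = 14·1 = 14.
  j = 2: C(14,2)·(1)^2 = 91·1 = 91.
  V_q(n, t) = 1 + 14 + 91 = 106.
Step 2: q^n = 2^14 = 16384.
Step 3: Hamming bound ⌊q^n / V_q(n,t)⌋ = ⌊16384/106⌋ = 154.
Step 4: Compare |C| = 53 to 154: satisfied.
The claimed |C| lies below the Hamming bound.


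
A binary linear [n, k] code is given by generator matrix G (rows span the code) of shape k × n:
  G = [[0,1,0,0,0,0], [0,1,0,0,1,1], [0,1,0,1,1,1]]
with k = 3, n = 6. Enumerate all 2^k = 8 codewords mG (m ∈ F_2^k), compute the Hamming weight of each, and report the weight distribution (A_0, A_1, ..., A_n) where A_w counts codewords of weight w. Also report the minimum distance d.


Weight distribution: A_0 = 1, A_1 = 2, A_2 = 2, A_3 = 2, A_4 = 1. Minimum distance d = 1.

Enumerate all 2^3 = 8 messages m ∈ F_2^3.
For each, compute codeword c = mG in F_2^6, then tally its weight.
  m = 000 → c = 000000, weight = 0.
  m = 100 → c = 010000, weight = 1.
  m = 010 → c = 010011, weight = 3.
  m = 110 → c = 000011, weight = 2.
  m = 001 → c = 010111, weight = 4.
  m = 101 → c = 000111, weight = 3.
  m = 011 → c = 000100, weight = 1.
  m = 111 → c = 010100, weight = 2.
Tally weights:
  weight 0: 1 codewords.
  weight 1: 2 codewords.
  weight 2: 2 codewords.
  weight 3: 2 codewords.
  weight 4: 1 codewords.
Minimum distance d = smallest w > 0 with A_w > 0 = 1.
Sanity: Σ A_w = 8 = 2^3 = 8 ✓.


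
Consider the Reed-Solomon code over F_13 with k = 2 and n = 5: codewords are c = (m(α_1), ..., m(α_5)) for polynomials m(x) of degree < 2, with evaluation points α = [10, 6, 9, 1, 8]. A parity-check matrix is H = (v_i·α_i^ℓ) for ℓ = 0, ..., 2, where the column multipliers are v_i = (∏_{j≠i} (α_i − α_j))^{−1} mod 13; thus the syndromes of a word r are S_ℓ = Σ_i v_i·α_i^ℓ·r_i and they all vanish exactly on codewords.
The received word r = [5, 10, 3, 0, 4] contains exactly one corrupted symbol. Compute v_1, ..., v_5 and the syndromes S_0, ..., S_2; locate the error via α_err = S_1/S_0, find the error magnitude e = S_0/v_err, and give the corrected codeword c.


S = (8, 12, 5), error at position 5, error magnitude e = 3, c = [5, 10, 3, 0, 1].

Step 1: column multipliers v_i = (∏_{j≠i}(α_i − α_j))^{−1} mod 13.
  i = 1 (α = 10): (10−6)(10−9)(10−1)(10−8) = 4·1·9·2 = 72 ≡ 7, so v_1 = 7^{−1} = 2 (mod 13).
  i = 2 (α = 6): (6−10)(6−9)(6−1)(6−8) = (−4)·(−3)·5·(−2) = −120 ≡ 10, so v_2 = 10^{−1} = 4 (mod 13).
  i = 3 (α = 9): (9−10)(9−6)(9−1)(9−8) = (−1)·3·8·1 = −24 ≡ 2, so v_3 = 2^{−1} = 7 (mod 13).
  i = 4 (α = 1): (1−10)(1−6)(1−9)(1−8) = (−9)·(−5)·(−8)·(−7) = 2520 ≡ 11, so v_4 = 11^{−1} = 6 (mod 13).
  i = 5 (α = 8): (8−10)(8−6)(8−9)(8−1) = (−2)·2·(−1)·7 = 28 ≡ 2, so v_5 = 2^{−1} = 7 (mod 13).
  v = [2, 4, 7, 6, 7].
Step 2: syndromes of r = [5, 10, 3, 0, 4] (all sums mod 13).
  S_0 = Σ v_i r_i = 2·5 + 4·10 + 7·3 + 6·0 + 7·4 = 99 ≡ 8.
  S_1 = Σ v_i α_i r_i = 2·10·5 + 4·6·10 + 7·9·3 + 6·1·0 + 7·8·4 = 753 ≡ 12.
  α_i^2 mod 13 = [9, 10, 3, 1, 12].
  S_2 = Σ v_i α_i^2 r_i = 2·9·5 + 4·10·10 + 7·3·3 + 6·1·0 + 7·12·4 = 889 ≡ 5.
  S = (8, 12, 5) ≠ 0, so r is not a codeword (an error is present).
Step 3: locate the error. For a single error e at position i, S_ℓ = v_i·e·α_i^ℓ, so α_err = S_1/S_0.
  S_0^{−1} = 8^{−1} = 5 (mod 13), so α_err = 12·5 = 60 ≡ 8 = α_5. Error position i = 5.
  Consistency check: S_2/S_1 = 5·12 = 60 ≡ 8 = α_err ✓ (single-error assumption holds).
Step 4: error magnitude e = S_0/v_5 = S_0·∏_{j≠5}(α_5 − α_j) = 8·2 = 16 ≡ 3 (mod 13).
Step 5: correct position 5: c_5 = r_5 − e = 4 − 3 ≡ 1 (mod 13). Hence c = [5, 10, 3, 0, 1].
  Check: interpolating c through the α_i gives m(x) = 11 + 2·x (degree < 2) with m(α_i) = c_i for every i, so c is indeed a codeword.


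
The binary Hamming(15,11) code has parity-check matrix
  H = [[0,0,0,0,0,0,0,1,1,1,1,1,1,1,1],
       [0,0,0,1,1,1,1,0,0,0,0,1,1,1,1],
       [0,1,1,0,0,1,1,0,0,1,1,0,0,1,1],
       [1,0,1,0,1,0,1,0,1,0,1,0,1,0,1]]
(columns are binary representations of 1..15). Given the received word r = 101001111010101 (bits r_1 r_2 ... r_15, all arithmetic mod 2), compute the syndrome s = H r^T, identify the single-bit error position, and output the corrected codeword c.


s = (1, 0, 1, 1)^T, error position = 11, corrected codeword c = 101001111000101

Compute s = H r^T mod 2 one row at a time:
  s_1 = 1 + 1 + 0 + 1 + 0 + 1 + 0 + 1 = 5 ≡ 1 (mod 2).
  s_2 = 0 + 0 + 1 + 1 + 0 + 1 + 0 + 1 = 4 ≡ 0 (mod 2).
  s_3 = 0 + 1 + 1 + 1 + 0 + 1 + 0 + 1 = 5 ≡ 1 (mod 2).
  s_4 = 1 + 1 + 0 + 1 + 1 + 1 + 1 + 1 = 7 ≡ 1 (mod 2).
s = (1, 0, 1, 1)^T — this equals column 11 of H (binary 1011), so error is at position 11.
Correct: flip bit 11 of r = 101001111010101 to get c = 101001111000101.


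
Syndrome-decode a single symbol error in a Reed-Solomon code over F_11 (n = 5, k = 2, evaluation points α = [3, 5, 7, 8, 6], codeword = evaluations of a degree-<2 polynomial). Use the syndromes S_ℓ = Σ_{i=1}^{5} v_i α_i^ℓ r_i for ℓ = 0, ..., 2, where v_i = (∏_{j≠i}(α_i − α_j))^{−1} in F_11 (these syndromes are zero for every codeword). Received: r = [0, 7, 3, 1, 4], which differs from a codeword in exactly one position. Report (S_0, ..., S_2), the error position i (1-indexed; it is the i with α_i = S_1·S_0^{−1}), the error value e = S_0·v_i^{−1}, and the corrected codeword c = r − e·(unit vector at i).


S = (9, 10, 5), error at position 5, error magnitude e = 10, c = [0, 7, 3, 1, 5].

Step 1: column multipliers v_i = (∏_{j≠i}(α_i − α_j))^{−1} mod 11.
  i = 1 (α = 3): (3−5)(3−7)(3−8)(3−6) = (−2)·(−4)·(−5)·(−3) = 120 ≡ 10, so v_1 = 10^{−1} = 10 (mod 11).
  i = 2 (α = 5): (5−3)(5−7)(5−8)(5−6) = 2·(−2)·(−3)·(−1) = −12 ≡ 10, so v_2 = 10^{−1} = 10 (mod 11).
  i = 3 (α = 7): (7−3)(7−5)(7−8)(7−6) = 4·2·(−1)·1 = −8 ≡ 3, so v_3 = 3^{−1} = 4 (mod 11).
  i = 4 (α = 8): (8−3)(8−5)(8−7)(8−6) = 5·3·1·2 = 30 ≡ 8, so v_4 = 8^{−1} = 7 (mod 11).
  i = 5 (α = 6): (6−3)(6−5)(6−7)(6−8) = 3·1·(−1)·(−2) = 6 ≡ 6, so v_5 = 6^{−1} = 2 (mod 11).
  v = [10, 10, 4, 7, 2].
Step 2: syndromes of r = [0, 7, 3, 1, 4] (all sums mod 11).
  S_0 = Σ v_i r_i = 10·0 + 10·7 + 4·3 + 7·1 + 2·4 = 97 ≡ 9.
  S_1 = Σ v_i α_i r_i = 10·3·0 + 10·5·7 + 4·7·3 + 7·8·1 + 2·6·4 = 538 ≡ 10.
  α_i^2 mod 11 = [9, 3, 5, 9, 3].
  S_2 = Σ v_i α_i^2 r_i = 10·9·0 + 10·3·7 + 4·5·3 + 7·9·1 + 2·3·4 = 357 ≡ 5.
  S = (9, 10, 5) ≠ 0, so r is not a codeword (an error is present).
Step 3: locate the error. For a single error e at position i, S_ℓ = v_i·e·α_i^ℓ, so α_err = S_1/S_0.
  S_0^{−1} = 9^{−1} = 5 (mod 11), so α_err = 10·5 = 50 ≡ 6 = α_5. Error position i = 5.
  Consistency check: S_2/S_1 = 5·10 = 50 ≡ 6 = α_err ✓ (single-error assumption holds).
Step 4: error magnitude e = S_0/v_5 = S_0·∏_{j≠5}(α_5 − α_j) = 9·6 = 54 ≡ 10 (mod 11).
Step 5: correct position 5: c_5 = r_5 − e = 4 − 10 ≡ 5 (mod 11). Hence c = [0, 7, 3, 1, 5].
  Check: interpolating c through the α_i gives m(x) = 6 + 9·x (degree < 2) with m(α_i) = c_i for every i, so c is indeed a codeword.


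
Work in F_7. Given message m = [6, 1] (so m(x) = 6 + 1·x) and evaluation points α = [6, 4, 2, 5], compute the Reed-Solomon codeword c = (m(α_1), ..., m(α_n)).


c = [5, 3, 1, 4]

Message polynomial: m(x) = 6 + 1·x (mod 7).
For each evaluation point α_i, compute m(α_i) mod 7:
  α_1 = 6: Horner steps 1 → 5, so m(6) = 5.
  α_2 = 4: Horner steps 1 → 3, so m(4) = 3.
  α_3 = 2: Horner steps 1 → 1, so m(2) = 1.
  α_4 = 5: Horner steps 1 → 4, so m(5) = 4.
Codeword c = [5, 3, 1, 4] ∈ F_7^4.


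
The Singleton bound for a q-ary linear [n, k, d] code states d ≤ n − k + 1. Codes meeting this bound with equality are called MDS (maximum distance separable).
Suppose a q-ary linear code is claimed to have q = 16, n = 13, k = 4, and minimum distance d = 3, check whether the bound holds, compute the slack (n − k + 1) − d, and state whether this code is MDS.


Singleton RHS = n − k + 1 = 10, slack = 7, bound satisfied, not MDS.

Singleton bound: d ≤ n − k + 1.
Here n = 13, k = 4, so n − k + 1 = 10.
Given d = 3, check d ≤ 10: YES.
Slack = (n − k + 1) − d = 7.
The code is NOT MDS (slack = 7 > 0).
Description: the claimed parameters are [13, 4, 3]_16; such a code would be non-MDS.


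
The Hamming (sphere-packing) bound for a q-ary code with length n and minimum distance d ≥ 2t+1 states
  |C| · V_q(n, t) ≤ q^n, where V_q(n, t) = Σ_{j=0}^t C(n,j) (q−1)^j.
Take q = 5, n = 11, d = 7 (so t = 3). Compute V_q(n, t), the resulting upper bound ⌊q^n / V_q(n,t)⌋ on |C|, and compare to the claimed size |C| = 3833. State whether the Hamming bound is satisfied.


V_q(n, t) = 11485, q^n = 48828125, Hamming bound = 4251, |C| = 3833 ≤ bound (satisfied).

Step 1: Compute V_q(n, t) = Σ_{j=0}^3 C(n, j) (q−1)^j.
  j = 0: C(11,0)·(4)^0 = 1·1 = 1.
  j = 1: C(11,1)·(4)^1 = 11·4 = 44.
  j = 2: C(11,2)·(4)^2 = 55·16 = 880.
  j = 3: C(11,3)·(4)^3 = 165·64 = 10560.
  V_q(n, t) = 1 + 44 + 880 + 10560 = 11485.
Step 2: q^n = 5^11 = 48828125.
Step 3: Hamming bound ⌊q^n / V_q(n,t)⌋ = ⌊48828125/11485⌋ = 4251.
Step 4: Compare |C| = 3833 to 4251: satisfied.
The claimed |C| lies below the Hamming bound.


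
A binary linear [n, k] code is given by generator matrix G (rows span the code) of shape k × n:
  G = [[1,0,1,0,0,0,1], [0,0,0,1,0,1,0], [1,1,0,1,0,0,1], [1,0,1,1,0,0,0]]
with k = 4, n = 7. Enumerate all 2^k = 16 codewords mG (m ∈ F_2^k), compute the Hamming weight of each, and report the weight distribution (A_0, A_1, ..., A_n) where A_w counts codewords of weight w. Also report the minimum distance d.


Weight distribution: A_0 = 1, A_2 = 4, A_3 = 6, A_4 = 3, A_5 = 2. Minimum distance d = 2.

Enumerate all 2^4 = 16 messages m ∈ F_2^4.
For each, compute codeword c = mG in F_2^7, then tally its weight.
  m = 0000 → c = 0000000, weight = 0.
  m = 1000 → c = 1010001, weight = 3.
  m = 0100 → c = 0001010, weight = 2.
  m = 1100 → c = 1011011, weight = 5.
  m = 0010 → c = 1101001, weight = 4.
  m = 1010 → c = 0111000, weight = 3.
  m = 0110 → c = 1100011, weight = 4.
  m = 1110 → c = 0110010, weight = 3.
  m = 0001 → c = 1011000, weight = 3.
  m = 1001 → c = 0001001, weight = 2.
  m = 0101 → c = 1010010, weight = 3.
  m = 1101 → c = 0000011, weight = 2.
  m = 0011 → c = 0110001, weight = 3.
  m = 1011 → c = 1100000, weight = 2.
  m = 0111 → c = 0111011, weight = 5.
  m = 1111 → c = 1101010, weight = 4.
Tally weights:
  weight 0: 1 codewords.
  weight 2: 4 codewords.
  weight 3: 6 codewords.
  weight 4: 3 codewords.
  weight 5: 2 codewords.
Minimum distance d = smallest w > 0 with A_w > 0 = 2.
Sanity: Σ A_w = 16 = 2^4 = 16 ✓.


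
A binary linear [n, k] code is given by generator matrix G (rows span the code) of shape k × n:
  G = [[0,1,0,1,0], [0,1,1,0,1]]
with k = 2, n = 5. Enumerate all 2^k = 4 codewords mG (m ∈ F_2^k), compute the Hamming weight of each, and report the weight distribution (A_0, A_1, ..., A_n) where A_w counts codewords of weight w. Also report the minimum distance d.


Weight distribution: A_0 = 1, A_2 = 1, A_3 = 2. Minimum distance d = 2.

Enumerate all 2^2 = 4 messages m ∈ F_2^2.
For each, compute codeword c = mG in F_2^5, then tally its weight.
  m = 00 → c = 00000, weight = 0.
  m = 10 → c = 01010, weight = 2.
  m = 01 → c = 01101, weight = 3.
  m = 11 → c = 00111, weight = 3.
Tally weights:
  weight 0: 1 codewords.
  weight 2: 1 codewords.
  weight 3: 2 codewords.
Minimum distance d = smallest w > 0 with A_w > 0 = 2.
Sanity: Σ A_w = 4 = 2^2 = 4 ✓.


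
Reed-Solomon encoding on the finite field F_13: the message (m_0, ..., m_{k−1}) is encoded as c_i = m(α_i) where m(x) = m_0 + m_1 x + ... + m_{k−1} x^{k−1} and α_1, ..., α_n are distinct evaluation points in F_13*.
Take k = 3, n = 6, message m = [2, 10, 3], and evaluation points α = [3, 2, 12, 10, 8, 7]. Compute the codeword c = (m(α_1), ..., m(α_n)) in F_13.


c = [7, 8, 8, 12, 1, 11]

Message polynomial: m(x) = 2 + 10·x + 3·x^2 (mod 13).
For each evaluation point α_i, compute m(α_i) mod 13:
  α_1 = 3: Horner steps 3 → 6 → 7, so m(3) = 7.
  α_2 = 2: Horner steps 3 → 3 → 8, so m(2) = 8.
  α_3 = 12: Horner steps 3 → 7 → 8, so m(12) = 8.
  α_4 = 10: Horner steps 3 → 1 → 12, so m(10) = 12.
  α_5 = 8: Horner steps 3 → 8 → 1, so m(8) = 1.
  α_6 = 7: Horner steps 3 → 5 → 11, so m(7) = 11.
Codeword c = [7, 8, 8, 12, 1, 11] ∈ F_13^6.


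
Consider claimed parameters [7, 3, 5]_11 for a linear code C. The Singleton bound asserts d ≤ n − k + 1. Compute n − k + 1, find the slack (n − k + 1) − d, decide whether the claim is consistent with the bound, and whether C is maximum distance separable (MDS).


Singleton RHS = n − k + 1 = 5, slack = 0, bound satisfied, MDS.

Singleton bound: d ≤ n − k + 1.
Here n = 7, k = 3, so n − k + 1 = 5.
Given d = 5, check d ≤ 5: YES.
Slack = (n − k + 1) − d = 0.
The code is MDS (slack = 0).
Description: the claimed parameters are [7, 3, 5]_11; such a code would be MDS (meets Singleton bound).


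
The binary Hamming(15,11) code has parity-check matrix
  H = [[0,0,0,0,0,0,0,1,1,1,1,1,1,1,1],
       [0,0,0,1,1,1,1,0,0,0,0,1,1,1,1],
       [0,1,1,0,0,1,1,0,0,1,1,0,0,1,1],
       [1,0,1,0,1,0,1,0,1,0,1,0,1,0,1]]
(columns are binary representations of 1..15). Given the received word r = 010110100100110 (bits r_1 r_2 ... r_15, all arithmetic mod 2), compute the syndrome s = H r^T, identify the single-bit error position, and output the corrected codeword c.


s = (1, 1, 0, 1)^T, error position = 13, corrected codeword c = 010110100100010

Compute s = H r^T mod 2 one row at a time:
  s_1 = 0 + 0 + 1 + 0 + 0 + 1 + 1 + 0 = 3 ≡ 1 (mod 2).
  s_2 = 1 + 1 + 0 + 1 + 0 + 1 + 1 + 0 = 5 ≡ 1 (mod 2).
  s_3 = 1 + 0 + 0 + 1 + 1 + 0 + 1 + 0 = 4 ≡ 0 (mod 2).
  s_4 = 0 + 0 + 1 + 1 + 0 + 0 + 1 + 0 = 3 ≡ 1 (mod 2).
s = (1, 1, 0, 1)^T — this equals column 13 of H (binary 1101), so error is at position 13.
Correct: flip bit 13 of r = 010110100100110 to get c = 010110100100010.


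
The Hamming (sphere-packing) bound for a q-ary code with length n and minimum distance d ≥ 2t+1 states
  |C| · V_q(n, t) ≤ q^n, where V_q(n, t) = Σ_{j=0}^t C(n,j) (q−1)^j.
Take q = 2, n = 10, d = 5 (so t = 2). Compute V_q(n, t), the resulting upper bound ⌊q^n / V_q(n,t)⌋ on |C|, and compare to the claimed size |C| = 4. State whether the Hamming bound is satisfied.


V_q(n, t) = 56, q^n = 1024, Hamming bound = 18, |C| = 4 ≤ bound (satisfied).

Step 1: Compute V_q(n, t) = Σ_{j=0}^2 C(n, j) (q−1)^j.
  j = 0: C(10,0)·(1)^0 = 1·1 = 1.
  j = 1: C(10,1)·(1)^1 = 10·1 = 10.
  j = 2: C(10,2)·(1)^2 = 45·1 = 45.
  V_q(n, t) = 1 + 10 + 45 = 56.
Step 2: q^n = 2^10 = 1024.
Step 3: Hamming bound ⌊q^n / V_q(n,t)⌋ = ⌊1024/56⌋ = 18.
Step 4: Compare |C| = 4 to 18: satisfied.
The claimed |C| lies below the Hamming bound.


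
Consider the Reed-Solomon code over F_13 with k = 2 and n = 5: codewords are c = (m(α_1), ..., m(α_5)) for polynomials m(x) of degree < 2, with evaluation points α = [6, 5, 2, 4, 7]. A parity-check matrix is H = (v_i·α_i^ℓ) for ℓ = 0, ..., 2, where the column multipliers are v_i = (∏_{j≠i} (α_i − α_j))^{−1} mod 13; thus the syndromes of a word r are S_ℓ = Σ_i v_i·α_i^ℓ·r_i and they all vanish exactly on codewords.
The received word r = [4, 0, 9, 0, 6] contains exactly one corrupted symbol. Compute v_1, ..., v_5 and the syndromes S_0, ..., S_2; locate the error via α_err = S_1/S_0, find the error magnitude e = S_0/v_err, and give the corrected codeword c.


S = (4, 7, 9), error at position 2, error magnitude e = 11, c = [4, 2, 9, 0, 6].

Step 1: column multipliers v_i = (∏_{j≠i}(α_i − α_j))^{−1} mod 13.
  i = 1 (α = 6): (6−5)(6−2)(6−4)(6−7) = 1·4·2·(−1) = −8 ≡ 5, so v_1 = 5^{−1} = 8 (mod 13).
  i = 2 (α = 5): (5−6)(5−2)(5−4)(5−7) = (−1)·3·1·(−2) = 6 ≡ 6, so v_2 = 6^{−1} = 11 (mod 13).
  i = 3 (α = 2): (2−6)(2−5)(2−4)(2−7) = (−4)·(−3)·(−2)·(−5) = 120 ≡ 3, so v_3 = 3^{−1} = 9 (mod 13).
  i = 4 (α = 4): (4−6)(4−5)(4−2)(4−7) = (−2)·(−1)·2·(−3) = −12 ≡ 1, so v_4 = 1^{−1} = 1 (mod 13).
  i = 5 (α = 7): (7−6)(7−5)(7−2)(7−4) = 1·2·5·3 = 30 ≡ 4, so v_5 = 4^{−1} = 10 (mod 13).
  v = [8, 11, 9, 1, 10].
Step 2: syndromes of r = [4, 0, 9, 0, 6] (all sums mod 13).
  S_0 = Σ v_i r_i = 8·4 + 11·0 + 9·9 + 1·0 + 10·6 = 173 ≡ 4.
  S_1 = Σ v_i α_i r_i = 8·6·4 + 11·5·0 + 9·2·9 + 1·4·0 + 10·7·6 = 774 ≡ 7.
  α_i^2 mod 13 = [10, 12, 4, 3, 10].
  S_2 = Σ v_i α_i^2 r_i = 8·10·4 + 11·12·0 + 9·4·9 + 1·3·0 + 10·10·6 = 1244 ≡ 9.
  S = (4, 7, 9) ≠ 0, so r is not a codeword (an error is present).
Step 3: locate the error. For a single error e at position i, S_ℓ = v_i·e·α_i^ℓ, so α_err = S_1/S_0.
  S_0^{−1} = 4^{−1} = 10 (mod 13), so α_err = 7·10 = 70 ≡ 5 = α_2. Error position i = 2.
  Consistency check: S_2/S_1 = 9·2 = 18 ≡ 5 = α_err ✓ (single-error assumption holds).
Step 4: error magnitude e = S_0/v_2 = S_0·∏_{j≠2}(α_2 − α_j) = 4·6 = 24 ≡ 11 (mod 13).
Step 5: correct position 2: c_2 = r_2 − e = 0 − 11 ≡ 2 (mod 13). Hence c = [4, 2, 9, 0, 6].
  Check: interpolating c through the α_i gives m(x) = 5 + 2·x (degree < 2) with m(α_i) = c_i for every i, so c is indeed a codeword.


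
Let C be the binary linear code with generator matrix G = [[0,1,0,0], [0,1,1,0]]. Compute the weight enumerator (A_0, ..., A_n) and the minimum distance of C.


Weight distribution: A_0 = 1, A_1 = 2, A_2 = 1. Minimum distance d = 1.

Enumerate all 2^2 = 4 messages m ∈ F_2^2.
For each, compute codeword c = mG in F_2^4, then tally its weight.
  m = 00 → c = 0000, weight = 0.
  m = 10 → c = 0100, weight = 1.
  m = 01 → c = 0110, weight = 2.
  m = 11 → c = 0010, weight = 1.
Tally weights:
  weight 0: 1 codewords.
  weight 1: 2 codewords.
  weight 2: 1 codewords.
Minimum distance d = smallest w > 0 with A_w > 0 = 1.
Sanity: Σ A_w = 4 = 2^2 = 4 ✓.


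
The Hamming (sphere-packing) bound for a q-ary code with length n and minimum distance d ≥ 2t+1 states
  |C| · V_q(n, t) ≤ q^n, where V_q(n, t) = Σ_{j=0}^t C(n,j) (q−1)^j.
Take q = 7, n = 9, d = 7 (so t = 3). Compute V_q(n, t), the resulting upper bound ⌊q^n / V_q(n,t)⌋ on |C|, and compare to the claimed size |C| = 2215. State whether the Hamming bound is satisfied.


V_q(n, t) = 19495, q^n = 40353607, Hamming bound = 2069, |C| = 2215 > bound (violated).

Step 1: Compute V_q(n, t) = Σ_{j=0}^3 C(n, j) (q−1)^j.
  j = 0: C(9,0)·(6)^0 = 1·1 = 1.
  j = 1: C(9,1)·(6)^1 = 9·6 = 54.
  j = 2: C(9,2)·(6)^2 = 36·36 = 1296.
  j = 3: C(9,3)·(6)^3 = 84·216 = 18144.
  V_q(n, t) = 1 + 54 + 1296 + 18144 = 19495.
Step 2: q^n = 7^9 = 40353607.
Step 3: Hamming bound ⌊q^n / V_q(n,t)⌋ = ⌊40353607/19495⌋ = 2069.
Step 4: Compare |C| = 2215 to 2069: violated.
The claimed |C| lies above the Hamming bound, so no 7-ary code of length 9 with d ≥ 7 can have 2215 codewords.


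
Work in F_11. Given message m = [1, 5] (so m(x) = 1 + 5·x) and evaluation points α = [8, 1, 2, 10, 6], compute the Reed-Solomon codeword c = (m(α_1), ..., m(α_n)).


c = [8, 6, 0, 7, 9]

Message polynomial: m(x) = 1 + 5·x (mod 11).
For each evaluation point α_i, compute m(α_i) mod 11:
  α_1 = 8: Horner steps 5 → 8, so m(8) = 8.
  α_2 = 1: Horner steps 5 → 6, so m(1) = 6.
  α_3 = 2: Horner steps 5 → 0, so m(2) = 0.
  α_4 = 10: Horner steps 5 → 7, so m(10) = 7.
  α_5 = 6: Horner steps 5 → 9, so m(6) = 9.
Codeword c = [8, 6, 0, 7, 9] ∈ F_11^5.


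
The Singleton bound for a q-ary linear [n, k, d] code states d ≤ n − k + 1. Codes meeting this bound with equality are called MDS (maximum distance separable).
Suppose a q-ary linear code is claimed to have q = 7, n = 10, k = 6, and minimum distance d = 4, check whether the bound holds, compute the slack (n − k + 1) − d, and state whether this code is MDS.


Singleton RHS = n − k + 1 = 5, slack = 1, bound satisfied, not MDS.

Singleton bound: d ≤ n − k + 1.
Here n = 10, k = 6, so n − k + 1 = 5.
Given d = 4, check d ≤ 5: YES.
Slack = (n − k + 1) − d = 1.
The code is NOT MDS (slack = 1 > 0).
Description: the claimed parameters are [10, 6, 4]_7; such a code would be non-MDS.


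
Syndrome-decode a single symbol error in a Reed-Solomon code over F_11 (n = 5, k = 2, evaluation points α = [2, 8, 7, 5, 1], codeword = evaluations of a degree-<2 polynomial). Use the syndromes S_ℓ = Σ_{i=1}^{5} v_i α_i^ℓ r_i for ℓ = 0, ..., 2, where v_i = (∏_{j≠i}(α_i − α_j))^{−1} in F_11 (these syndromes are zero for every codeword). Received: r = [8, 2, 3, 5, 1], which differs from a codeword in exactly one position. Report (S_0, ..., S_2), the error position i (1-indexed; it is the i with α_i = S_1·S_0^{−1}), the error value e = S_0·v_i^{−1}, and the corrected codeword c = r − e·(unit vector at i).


S = (1, 1, 1), error at position 5, error magnitude e = 3, c = [8, 2, 3, 5, 9].

Step 1: column multipliers v_i = (∏_{j≠i}(α_i − α_j))^{−1} mod 11.
  i = 1 (α = 2): (2−8)(2−7)(2−5)(2−1) = (−6)·(−5)·(−3)·1 = −90 ≡ 9, so v_1 = 9^{−1} = 5 (mod 11).
  i = 2 (α = 8): (8−2)(8−7)(8−5)(8−1) = 6·1·3·7 = 126 ≡ 5, so v_2 = 5^{−1} = 9 (mod 11).
  i = 3 (α = 7): (7−2)(7−8)(7−5)(7−1) = 5·(−1)·2·6 = −60 ≡ 6, so v_3 = 6^{−1} = 2 (mod 11).
  i = 4 (α = 5): (5−2)(5−8)(5−7)(5−1) = 3·(−3)·(−2)·4 = 72 ≡ 6, so v_4 = 6^{−1} = 2 (mod 11).
  i = 5 (α = 1): (1−2)(1−8)(1−7)(1−5) = (−1)·(−7)·(−6)·(−4) = 168 ≡ 3, so v_5 = 3^{−1} = 4 (mod 11).
  v = [5, 9, 2, 2, 4].
Step 2: syndromes of r = [8, 2, 3, 5, 1] (all sums mod 11).
  S_0 = Σ v_i r_i = 5·8 + 9·2 + 2·3 + 2·5 + 4·1 = 78 ≡ 1.
  S_1 = Σ v_i α_i r_i = 5·2·8 + 9·8·2 + 2·7·3 + 2·5·5 + 4·1·1 = 320 ≡ 1.
  α_i^2 mod 11 = [4, 9, 5, 3, 1].
  S_2 = Σ v_i α_i^2 r_i = 5·4·8 + 9·9·2 + 2·5·3 + 2·3·5 + 4·1·1 = 386 ≡ 1.
  S = (1, 1, 1) ≠ 0, so r is not a codeword (an error is present).
Step 3: locate the error. For a single error e at position i, S_ℓ = v_i·e·α_i^ℓ, so α_err = S_1/S_0.
  S_0^{−1} = 1^{−1} = 1 (mod 11), so α_err = 1·1 = 1 ≡ 1 = α_5. Error position i = 5.
  Consistency check: S_2/S_1 = 1·1 = 1 ≡ 1 = α_err ✓ (single-error assumption holds).
Step 4: error magnitude e = S_0/v_5 = S_0·∏_{j≠5}(α_5 − α_j) = 1·3 = 3 ≡ 3 (mod 11).
Step 5: correct position 5: c_5 = r_5 − e = 1 − 3 ≡ 9 (mod 11). Hence c = [8, 2, 3, 5, 9].
  Check: interpolating c through the α_i gives m(x) = 10 + 10·x (degree < 2) with m(α_i) = c_i for every i, so c is indeed a codeword.


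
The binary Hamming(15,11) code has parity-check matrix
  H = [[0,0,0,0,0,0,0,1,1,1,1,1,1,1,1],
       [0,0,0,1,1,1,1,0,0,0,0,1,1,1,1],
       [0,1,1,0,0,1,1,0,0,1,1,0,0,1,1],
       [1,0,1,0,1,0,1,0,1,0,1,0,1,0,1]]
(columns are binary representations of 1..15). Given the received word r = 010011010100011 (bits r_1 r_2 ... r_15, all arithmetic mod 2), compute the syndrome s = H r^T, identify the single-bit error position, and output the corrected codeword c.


s = (0, 0, 1, 0)^T, error position = 2, corrected codeword c = 000011010100011

Compute s = H r^T mod 2 one row at a time:
  s_1 = 1 + 0 + 1 + 0 + 0 + 0 + 1 + 1 = 4 ≡ 0 (mod 2).
  s_2 = 0 + 1 + 1 + 0 + 0 + 0 + 1 + 1 = 4 ≡ 0 (mod 2).
  s_3 = 1 + 0 + 1 + 0 + 1 + 0 + 1 + 1 = 5 ≡ 1 (mod 2).
  s_4 = 0 + 0 + 1 + 0 + 0 + 0 + 0 + 1 = 2 ≡ 0 (mod 2).
s = (0, 0, 1, 0)^T — this equals column 2 of H (binary 0010), so error is at position 2.
Correct: flip bit 2 of r = 010011010100011 to get c = 000011010100011.


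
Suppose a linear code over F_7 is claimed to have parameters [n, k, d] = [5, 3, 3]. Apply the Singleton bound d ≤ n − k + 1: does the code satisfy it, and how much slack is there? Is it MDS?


Singleton RHS = n − k + 1 = 3, slack = 0, bound satisfied, MDS.

Singleton bound: d ≤ n − k + 1.
Here n = 5, k = 3, so n − k + 1 = 3.
Given d = 3, check d ≤ 3: YES.
Slack = (n − k + 1) − d = 0.
The code is MDS (slack = 0).
Description: the claimed parameters are [5, 3, 3]_7; such a code would be MDS (meets Singleton bound).


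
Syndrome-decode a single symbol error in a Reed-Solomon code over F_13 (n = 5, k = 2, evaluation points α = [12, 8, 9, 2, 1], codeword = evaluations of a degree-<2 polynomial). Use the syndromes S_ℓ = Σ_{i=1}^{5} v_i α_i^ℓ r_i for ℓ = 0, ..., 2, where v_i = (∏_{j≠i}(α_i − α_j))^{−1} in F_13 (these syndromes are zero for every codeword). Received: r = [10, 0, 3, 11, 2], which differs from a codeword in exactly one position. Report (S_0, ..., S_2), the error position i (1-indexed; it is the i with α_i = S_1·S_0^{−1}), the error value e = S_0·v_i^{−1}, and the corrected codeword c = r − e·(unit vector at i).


S = (7, 11, 8), error at position 3, error magnitude e = 7, c = [10, 0, 9, 11, 2].

Step 1: column multipliers v_i = (∏_{j≠i}(α_i − α_j))^{−1} mod 13.
  i = 1 (α = 12): (12−8)(12−9)(12−2)(12−1) = 4·3·10·11 = 1320 ≡ 7, so v_1 = 7^{−1} = 2 (mod 13).
  i = 2 (α = 8): (8−12)(8−9)(8−2)(8−1) = (−4)·(−1)·6·7 = 168 ≡ 12, so v_2 = 12^{−1} = 12 (mod 13).
  i = 3 (α = 9): (9−12)(9−8)(9−2)(9−1) = (−3)·1·7·8 = −168 ≡ 1, so v_3 = 1^{−1} = 1 (mod 13).
  i = 4 (α = 2): (2−12)(2−8)(2−9)(2−1) = (−10)·(−6)·(−7)·1 = −420 ≡ 9, so v_4 = 9^{−1} = 3 (mod 13).
  i = 5 (α = 1): (1−12)(1−8)(1−9)(1−2) = (−11)·(−7)·(−8)·(−1) = 616 ≡ 5, so v_5 = 5^{−1} = 8 (mod 13).
  v = [2, 12, 1, 3, 8].
Step 2: syndromes of r = [10, 0, 3, 11, 2] (all sums mod 13).
  S_0 = Σ v_i r_i = 2·10 + 12·0 + 1·3 + 3·11 + 8·2 = 72 ≡ 7.
  S_1 = Σ v_i α_i r_i = 2·12·10 + 12·8·0 + 1·9·3 + 3·2·11 + 8·1·2 = 349 ≡ 11.
  α_i^2 mod 13 = [1, 12, 3, 4, 1].
  S_2 = Σ v_i α_i^2 r_i = 2·1·10 + 12·12·0 + 1·3·3 + 3·4·11 + 8·1·2 = 177 ≡ 8.
  S = (7, 11, 8) ≠ 0, so r is not a codeword (an error is present).
Step 3: locate the error. For a single error e at position i, S_ℓ = v_i·e·α_i^ℓ, so α_err = S_1/S_0.
  S_0^{−1} = 7^{−1} = 2 (mod 13), so α_err = 11·2 = 22 ≡ 9 = α_3. Error position i = 3.
  Consistency check: S_2/S_1 = 8·6 = 48 ≡ 9 = α_err ✓ (single-error assumption holds).
Step 4: error magnitude e = S_0/v_3 = S_0·∏_{j≠3}(α_3 − α_j) = 7·1 = 7 ≡ 7 (mod 13).
Step 5: correct position 3: c_3 = r_3 − e = 3 − 7 ≡ 9 (mod 13). Hence c = [10, 0, 9, 11, 2].
  Check: interpolating c through the α_i gives m(x) = 6 + 9·x (degree < 2) with m(α_i) = c_i for every i, so c is indeed a codeword.


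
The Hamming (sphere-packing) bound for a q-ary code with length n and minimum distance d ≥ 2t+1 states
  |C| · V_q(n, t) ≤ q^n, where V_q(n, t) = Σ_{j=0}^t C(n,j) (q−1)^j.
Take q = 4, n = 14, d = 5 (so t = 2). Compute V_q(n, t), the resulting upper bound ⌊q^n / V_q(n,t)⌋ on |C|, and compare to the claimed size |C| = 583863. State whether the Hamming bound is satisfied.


V_q(n, t) = 862, q^n = 268435456, Hamming bound = 311410, |C| = 583863 > bound (violated).

Step 1: Compute V_q(n, t) = Σ_{j=0}^2 C(n, j) (q−1)^j.
  j = 0: C(14,0)·(3)^0 = 1·1 = 1.
  j = 1: C(14,1)·(3)^1 = 14·3 = 42.
  j = 2: C(14,2)·(3)^2 = 91·9 = 819.
  V_q(n, t) = 1 + 42 + 819 = 862.
Step 2: q^n = 4^14 = 268435456.
Step 3: Hamming bound ⌊q^n / V_q(n,t)⌋ = ⌊268435456/862⌋ = 311410.
Step 4: Compare |C| = 583863 to 311410: violated.
The claimed |C| lies above the Hamming bound, so no 4-ary code of length 14 with d ≥ 5 can have 583863 codewords.


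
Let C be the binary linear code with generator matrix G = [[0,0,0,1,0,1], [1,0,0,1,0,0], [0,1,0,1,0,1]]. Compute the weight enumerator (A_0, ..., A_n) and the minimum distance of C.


Weight distribution: A_0 = 1, A_1 = 1, A_2 = 3, A_3 = 3. Minimum distance d = 1.

Enumerate all 2^3 = 8 messages m ∈ F_2^3.
For each, compute codeword c = mG in F_2^6, then tally its weight.
  m = 000 → c = 000000, weight = 0.
  m = 100 → c = 000101, weight = 2.
  m = 010 → c = 100100, weight = 2.
  m = 110 → c = 100001, weight = 2.
  m = 001 → c = 010101, weight = 3.
  m = 101 → c = 010000, weight = 1.
  m = 011 → c = 110001, weight = 3.
  m = 111 → c = 110100, weight = 3.
Tally weights:
  weight 0: 1 codewords.
  weight 1: 1 codewords.
  weight 2: 3 codewords.
  weight 3: 3 codewords.
Minimum distance d = smallest w > 0 with A_w > 0 = 1.
Sanity: Σ A_w = 8 = 2^3 = 8 ✓.
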